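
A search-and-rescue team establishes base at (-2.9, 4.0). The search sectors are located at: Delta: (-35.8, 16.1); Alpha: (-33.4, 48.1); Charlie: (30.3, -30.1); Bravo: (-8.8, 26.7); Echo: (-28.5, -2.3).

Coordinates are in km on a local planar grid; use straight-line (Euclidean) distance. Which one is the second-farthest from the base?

Charlie

Distances from the base ((-2.9, 4.0)):
Alpha: 53.6 km
Charlie: 47.6 km
Delta: 35.1 km
Echo: 26.4 km
Bravo: 23.5 km
The second-farthest is Charlie at 47.6 km.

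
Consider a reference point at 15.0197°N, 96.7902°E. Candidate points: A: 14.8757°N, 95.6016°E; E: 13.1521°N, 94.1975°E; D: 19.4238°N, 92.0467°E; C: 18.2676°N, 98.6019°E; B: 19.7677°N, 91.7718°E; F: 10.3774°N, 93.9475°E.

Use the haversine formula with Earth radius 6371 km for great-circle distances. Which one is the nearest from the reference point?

Distance to each, sorted:
A: 128.7 km
E: 348.3 km
C: 409.5 km
F: 601.2 km
D: 702.5 km
B: 749.7 km
The nearest is A at 128.7 km.

A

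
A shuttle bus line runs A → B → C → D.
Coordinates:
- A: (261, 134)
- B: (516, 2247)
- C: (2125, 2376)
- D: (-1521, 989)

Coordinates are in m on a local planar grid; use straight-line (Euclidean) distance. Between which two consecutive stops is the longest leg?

C–D

Leg distances:
A→B: 2128.3 m
B→C: 1614.2 m
C→D: 3900.9 m
The longest leg is C–D at 3900.9 m.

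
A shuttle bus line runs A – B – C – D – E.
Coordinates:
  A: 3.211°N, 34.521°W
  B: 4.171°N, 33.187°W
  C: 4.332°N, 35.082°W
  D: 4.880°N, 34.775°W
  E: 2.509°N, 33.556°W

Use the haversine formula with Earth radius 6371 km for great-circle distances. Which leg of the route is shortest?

Leg distances:
A→B: 182.5 km
B→C: 210.9 km
C→D: 69.8 km
D→E: 296.3 km
The shortest leg is C–D at 69.8 km.

C–D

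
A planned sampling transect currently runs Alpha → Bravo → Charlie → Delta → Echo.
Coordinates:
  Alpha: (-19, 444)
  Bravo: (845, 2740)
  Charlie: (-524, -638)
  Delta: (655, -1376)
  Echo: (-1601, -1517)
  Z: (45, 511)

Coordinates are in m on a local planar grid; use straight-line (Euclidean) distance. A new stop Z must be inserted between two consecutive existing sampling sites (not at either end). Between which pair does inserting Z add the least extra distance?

Added distance for inserting Z between each consecutive pair:
Alpha–Bravo: 7.7 m
Bravo–Charlie: 5.5 m
Charlie–Delta: 1874.4 m
Delta–Echo: 2334.7 m
Smallest added distance is 5.5 m, inserting between Bravo and Charlie.

between Bravo and Charlie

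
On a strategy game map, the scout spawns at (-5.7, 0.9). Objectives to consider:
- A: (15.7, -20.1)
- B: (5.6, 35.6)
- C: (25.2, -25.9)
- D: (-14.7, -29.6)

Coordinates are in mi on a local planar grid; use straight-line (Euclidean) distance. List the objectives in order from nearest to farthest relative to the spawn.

A, D, B, C

Computing each straight-line distance from (-5.7, 0.9):
A (15.7, -20.1): 30.0 mi
D (-14.7, -29.6): 31.8 mi
B (5.6, 35.6): 36.5 mi
C (25.2, -25.9): 40.9 mi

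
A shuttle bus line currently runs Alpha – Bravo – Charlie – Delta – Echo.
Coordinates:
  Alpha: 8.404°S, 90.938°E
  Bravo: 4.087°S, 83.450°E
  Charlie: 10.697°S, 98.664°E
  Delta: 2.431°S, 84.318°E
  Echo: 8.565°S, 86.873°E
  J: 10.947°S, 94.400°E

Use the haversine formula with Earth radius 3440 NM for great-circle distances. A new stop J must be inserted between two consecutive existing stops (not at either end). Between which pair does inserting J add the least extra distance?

Added distance for inserting J between each consecutive pair:
Alpha–Bravo: 509.6 NM
Bravo–Charlie: 34.1 NM
Charlie–Delta: 52.2 NM
Delta–Echo: 857.9 NM
Smallest added distance is 34.1 NM, inserting between Bravo and Charlie.

between Bravo and Charlie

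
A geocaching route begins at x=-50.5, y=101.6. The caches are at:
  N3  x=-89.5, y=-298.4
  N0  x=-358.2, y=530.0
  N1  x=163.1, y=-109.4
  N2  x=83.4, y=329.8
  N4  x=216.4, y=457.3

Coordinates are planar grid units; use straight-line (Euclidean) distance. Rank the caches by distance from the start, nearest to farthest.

N2, N1, N3, N4, N0

Distances from the start:
N2 x=83.4, y=329.8: 264.6
N1 x=163.1, y=-109.4: 300.2
N3 x=-89.5, y=-298.4: 401.9
N4 x=216.4, y=457.3: 444.7
N0 x=-358.2, y=530.0: 527.5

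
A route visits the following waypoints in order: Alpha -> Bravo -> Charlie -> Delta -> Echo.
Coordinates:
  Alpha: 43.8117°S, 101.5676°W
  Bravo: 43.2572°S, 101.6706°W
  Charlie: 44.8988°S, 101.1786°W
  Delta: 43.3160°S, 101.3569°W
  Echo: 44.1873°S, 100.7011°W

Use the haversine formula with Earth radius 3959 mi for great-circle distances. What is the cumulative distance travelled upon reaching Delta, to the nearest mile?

264 mi

Leg distances:
Alpha→Bravo: 38.7 mi  (cumulative 38.7 mi)
Bravo→Charlie: 116.0 mi  (cumulative 154.7 mi)
Charlie→Delta: 109.7 mi  (cumulative 264.4 mi)
Cumulative distance at Delta ≈ 264 mi.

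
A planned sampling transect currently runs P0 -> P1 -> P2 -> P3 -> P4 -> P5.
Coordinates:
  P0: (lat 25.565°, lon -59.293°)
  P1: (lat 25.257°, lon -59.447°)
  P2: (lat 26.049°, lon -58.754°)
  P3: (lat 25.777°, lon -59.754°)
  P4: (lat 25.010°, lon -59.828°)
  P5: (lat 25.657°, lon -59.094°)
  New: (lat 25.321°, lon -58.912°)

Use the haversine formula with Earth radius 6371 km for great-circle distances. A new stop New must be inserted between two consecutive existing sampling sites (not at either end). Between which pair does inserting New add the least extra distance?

Added distance for inserting New between each consecutive pair:
P0–P1: 63.6 km
P1–P2: 24.6 km
P2–P3: 76.5 km
P3–P4: 111.4 km
P4–P5: 37.0 km
Smallest added distance is 24.6 km, inserting between P1 and P2.

between P1 and P2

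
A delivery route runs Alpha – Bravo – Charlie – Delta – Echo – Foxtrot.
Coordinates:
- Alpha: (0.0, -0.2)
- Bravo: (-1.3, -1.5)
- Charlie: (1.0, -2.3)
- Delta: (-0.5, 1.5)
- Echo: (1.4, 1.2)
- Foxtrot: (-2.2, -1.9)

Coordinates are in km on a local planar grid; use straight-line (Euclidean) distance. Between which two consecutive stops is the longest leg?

Echo–Foxtrot

Leg distances:
Alpha→Bravo: 1.8 km
Bravo→Charlie: 2.4 km
Charlie→Delta: 4.1 km
Delta→Echo: 1.9 km
Echo→Foxtrot: 4.8 km
The longest leg is Echo–Foxtrot at 4.8 km.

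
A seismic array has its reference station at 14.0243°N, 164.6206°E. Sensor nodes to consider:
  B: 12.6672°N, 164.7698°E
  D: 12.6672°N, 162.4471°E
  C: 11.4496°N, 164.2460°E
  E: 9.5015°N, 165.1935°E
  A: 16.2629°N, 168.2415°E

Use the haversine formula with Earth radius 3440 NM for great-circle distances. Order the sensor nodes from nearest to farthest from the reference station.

B, D, C, A, E

Distance from the reference station at 14.0243°N, 164.6206°E to each:
B 12.6672°N, 164.7698°E: 81.9 NM
D 12.6672°N, 162.4471°E: 150.9 NM
C 11.4496°N, 164.2460°E: 156.1 NM
A 16.2629°N, 168.2415°E: 249.2 NM
E 9.5015°N, 165.1935°E: 273.6 NM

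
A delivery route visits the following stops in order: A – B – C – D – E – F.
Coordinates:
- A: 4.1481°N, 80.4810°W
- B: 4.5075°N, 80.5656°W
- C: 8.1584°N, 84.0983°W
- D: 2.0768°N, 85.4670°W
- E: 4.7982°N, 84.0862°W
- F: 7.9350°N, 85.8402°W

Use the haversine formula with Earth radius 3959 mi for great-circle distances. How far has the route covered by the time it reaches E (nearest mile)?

Leg distances:
A→B: 25.5 mi  (cumulative 25.5 mi)
B→C: 350.0 mi  (cumulative 375.5 mi)
C→D: 430.6 mi  (cumulative 806.1 mi)
D→E: 210.8 mi  (cumulative 1016.9 mi)
Cumulative distance at E ≈ 1017 mi.

1017 mi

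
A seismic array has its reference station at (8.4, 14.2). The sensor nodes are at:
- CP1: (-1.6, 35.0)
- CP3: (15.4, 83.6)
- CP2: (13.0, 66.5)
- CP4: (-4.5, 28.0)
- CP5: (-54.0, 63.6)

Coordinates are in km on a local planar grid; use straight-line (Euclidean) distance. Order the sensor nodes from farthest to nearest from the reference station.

Distances from the reference station:
CP5 (-54.0, 63.6): 79.6 km
CP3 (15.4, 83.6): 69.8 km
CP2 (13.0, 66.5): 52.5 km
CP1 (-1.6, 35.0): 23.1 km
CP4 (-4.5, 28.0): 18.9 km

CP5, CP3, CP2, CP1, CP4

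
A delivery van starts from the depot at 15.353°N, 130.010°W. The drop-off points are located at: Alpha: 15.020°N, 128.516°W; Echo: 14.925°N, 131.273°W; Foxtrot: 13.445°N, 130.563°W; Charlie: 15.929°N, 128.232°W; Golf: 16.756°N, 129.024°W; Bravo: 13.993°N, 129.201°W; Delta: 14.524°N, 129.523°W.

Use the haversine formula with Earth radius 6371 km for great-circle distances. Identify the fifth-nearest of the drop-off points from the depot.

Golf

Distances from the depot (15.353°N, 130.010°W):
Delta: 106.0 km
Echo: 143.7 km
Alpha: 164.5 km
Bravo: 174.5 km
Golf: 188.3 km
Charlie: 200.9 km
Foxtrot: 220.4 km
The fifth-nearest is Golf at 188.3 km.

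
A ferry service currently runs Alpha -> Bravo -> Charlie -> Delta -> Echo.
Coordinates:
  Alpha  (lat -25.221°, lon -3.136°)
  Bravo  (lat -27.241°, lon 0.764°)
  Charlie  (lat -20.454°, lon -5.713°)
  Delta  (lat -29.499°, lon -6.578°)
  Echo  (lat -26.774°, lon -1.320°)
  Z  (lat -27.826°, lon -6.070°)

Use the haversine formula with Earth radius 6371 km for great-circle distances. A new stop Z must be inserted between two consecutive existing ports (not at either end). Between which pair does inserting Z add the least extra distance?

between Charlie and Delta

Added distance for inserting Z between each consecutive pair:
Alpha–Bravo: 638.9 km
Bravo–Charlie: 496.1 km
Charlie–Delta: 3.5 km
Delta–Echo: 78.3 km
Smallest added distance is 3.5 km, inserting between Charlie and Delta.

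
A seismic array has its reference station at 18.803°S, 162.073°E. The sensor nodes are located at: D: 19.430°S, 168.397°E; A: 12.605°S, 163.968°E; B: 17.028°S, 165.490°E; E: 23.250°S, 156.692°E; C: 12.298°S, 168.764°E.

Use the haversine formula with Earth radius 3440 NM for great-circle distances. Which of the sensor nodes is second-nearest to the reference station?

Distance to each, sorted:
B: 222.4 NM
D: 360.7 NM
A: 387.9 NM
E: 402.7 NM
C: 549.6 NM
The second-nearest is D at 360.7 NM.

D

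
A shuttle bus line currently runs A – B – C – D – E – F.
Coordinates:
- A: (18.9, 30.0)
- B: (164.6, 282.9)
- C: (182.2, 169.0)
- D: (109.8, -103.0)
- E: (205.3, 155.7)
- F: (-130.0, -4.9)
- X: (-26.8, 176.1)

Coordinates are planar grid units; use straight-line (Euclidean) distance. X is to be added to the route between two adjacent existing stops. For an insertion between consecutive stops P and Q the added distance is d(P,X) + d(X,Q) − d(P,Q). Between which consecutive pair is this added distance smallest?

between E and F

Added distance for inserting X between each consecutive pair:
A–B: 80.4
B–C: 313.0
C–D: 238.4
D–E: 268.0
E–F: 69.6
Smallest added distance is 69.6, inserting between E and F.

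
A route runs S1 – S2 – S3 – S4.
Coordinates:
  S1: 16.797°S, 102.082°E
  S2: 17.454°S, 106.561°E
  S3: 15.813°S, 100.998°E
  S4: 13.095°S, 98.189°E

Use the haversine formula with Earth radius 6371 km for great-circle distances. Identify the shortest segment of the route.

Leg distances:
S1→S2: 481.5 km
S2→S3: 620.1 km
S3→S4: 427.6 km
The shortest leg is S3–S4 at 427.6 km.

S3–S4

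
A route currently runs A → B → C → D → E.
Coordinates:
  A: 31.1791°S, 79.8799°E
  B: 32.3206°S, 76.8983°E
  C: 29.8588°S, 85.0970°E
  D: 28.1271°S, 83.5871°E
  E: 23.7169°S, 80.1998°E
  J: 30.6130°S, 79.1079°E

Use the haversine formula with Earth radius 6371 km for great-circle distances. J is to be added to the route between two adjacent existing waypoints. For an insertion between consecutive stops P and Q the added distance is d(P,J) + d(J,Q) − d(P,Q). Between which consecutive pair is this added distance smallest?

between B and C

Added distance for inserting J between each consecutive pair:
A–B: 70.5 km
B–C: 37.1 km
C–D: 853.7 km
D–E: 692.9 km
Smallest added distance is 37.1 km, inserting between B and C.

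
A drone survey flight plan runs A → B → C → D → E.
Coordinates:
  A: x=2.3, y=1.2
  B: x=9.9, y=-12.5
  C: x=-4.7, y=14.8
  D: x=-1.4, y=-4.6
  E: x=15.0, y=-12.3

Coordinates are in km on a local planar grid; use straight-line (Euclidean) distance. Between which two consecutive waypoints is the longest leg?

Leg distances:
A→B: 15.7 km
B→C: 31.0 km
C→D: 19.7 km
D→E: 18.1 km
The longest leg is B–C at 31.0 km.

B–C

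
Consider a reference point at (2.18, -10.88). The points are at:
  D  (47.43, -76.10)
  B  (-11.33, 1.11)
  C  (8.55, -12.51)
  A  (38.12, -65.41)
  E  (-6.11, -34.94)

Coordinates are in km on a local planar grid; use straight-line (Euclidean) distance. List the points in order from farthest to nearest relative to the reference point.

Distances from the reference point:
D (47.43, -76.10): 79.4 km
A (38.12, -65.41): 65.3 km
E (-6.11, -34.94): 25.4 km
B (-11.33, 1.11): 18.1 km
C (8.55, -12.51): 6.6 km

D, A, E, B, C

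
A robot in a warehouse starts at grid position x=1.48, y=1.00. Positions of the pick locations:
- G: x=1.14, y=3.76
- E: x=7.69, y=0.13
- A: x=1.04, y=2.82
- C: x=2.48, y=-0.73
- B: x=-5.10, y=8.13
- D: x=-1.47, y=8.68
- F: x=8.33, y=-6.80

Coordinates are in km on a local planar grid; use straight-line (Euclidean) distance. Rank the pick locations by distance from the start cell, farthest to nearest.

F, B, D, E, G, C, A

Computing each straight-line distance from x=1.48, y=1.00:
F x=8.33, y=-6.80: 10.4 km
B x=-5.10, y=8.13: 9.7 km
D x=-1.47, y=8.68: 8.2 km
E x=7.69, y=0.13: 6.3 km
G x=1.14, y=3.76: 2.8 km
C x=2.48, y=-0.73: 2.0 km
A x=1.04, y=2.82: 1.9 km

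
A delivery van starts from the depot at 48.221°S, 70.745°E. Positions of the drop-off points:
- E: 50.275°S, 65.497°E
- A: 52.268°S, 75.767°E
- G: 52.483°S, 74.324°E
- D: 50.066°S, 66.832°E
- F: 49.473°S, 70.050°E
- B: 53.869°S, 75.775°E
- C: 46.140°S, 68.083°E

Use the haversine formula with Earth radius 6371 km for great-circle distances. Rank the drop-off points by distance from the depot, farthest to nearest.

B, A, G, E, D, C, F

Distance from the depot at 48.221°S, 70.745°E to each:
B 53.869°S, 75.775°E: 719.4 km
A 52.268°S, 75.767°E: 574.2 km
G 52.483°S, 74.324°E: 537.5 km
E 50.275°S, 65.497°E: 444.0 km
D 50.066°S, 66.832°E: 350.8 km
C 46.140°S, 68.083°E: 306.6 km
F 49.473°S, 70.050°E: 148.2 km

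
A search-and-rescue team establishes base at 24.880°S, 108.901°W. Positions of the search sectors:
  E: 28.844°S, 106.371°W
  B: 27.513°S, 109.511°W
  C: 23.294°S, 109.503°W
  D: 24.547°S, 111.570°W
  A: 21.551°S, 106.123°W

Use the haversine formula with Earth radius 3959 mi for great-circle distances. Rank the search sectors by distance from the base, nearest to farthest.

Computing each great-circle distance from 24.880°S, 108.901°W:
C 23.294°S, 109.503°W: 116.0 mi
D 24.547°S, 111.570°W: 169.1 mi
B 27.513°S, 109.511°W: 185.8 mi
A 21.551°S, 106.123°W: 289.9 mi
E 28.844°S, 106.371°W: 315.2 mi

C, D, B, A, E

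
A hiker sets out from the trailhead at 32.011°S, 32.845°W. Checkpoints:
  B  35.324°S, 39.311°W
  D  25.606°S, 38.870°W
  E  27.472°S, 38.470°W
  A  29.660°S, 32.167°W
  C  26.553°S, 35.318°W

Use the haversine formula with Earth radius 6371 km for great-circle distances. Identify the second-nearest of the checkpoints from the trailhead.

C

Distance to each, sorted:
A: 269.3 km
C: 652.5 km
B: 702.4 km
E: 741.2 km
D: 922.5 km
The second-nearest is C at 652.5 km.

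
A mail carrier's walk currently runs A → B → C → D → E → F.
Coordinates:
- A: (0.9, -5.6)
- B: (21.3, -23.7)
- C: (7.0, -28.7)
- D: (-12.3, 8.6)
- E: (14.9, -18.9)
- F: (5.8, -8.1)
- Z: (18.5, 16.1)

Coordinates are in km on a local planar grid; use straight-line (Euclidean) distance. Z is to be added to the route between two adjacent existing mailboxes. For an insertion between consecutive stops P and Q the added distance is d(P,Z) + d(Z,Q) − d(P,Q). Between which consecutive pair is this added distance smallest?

Added distance for inserting Z between each consecutive pair:
A–B: 40.6 km
B–C: 71.0 km
C–D: 36.0 km
D–E: 28.2 km
E–F: 48.4 km
Smallest added distance is 28.2 km, inserting between D and E.

between D and E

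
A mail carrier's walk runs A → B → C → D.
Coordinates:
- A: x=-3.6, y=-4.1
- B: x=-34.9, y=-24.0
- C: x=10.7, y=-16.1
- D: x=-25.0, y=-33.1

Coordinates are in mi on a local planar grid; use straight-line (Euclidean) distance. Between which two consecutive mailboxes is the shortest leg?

A–B

Leg distances:
A→B: 37.1 mi
B→C: 46.3 mi
C→D: 39.5 mi
The shortest leg is A–B at 37.1 mi.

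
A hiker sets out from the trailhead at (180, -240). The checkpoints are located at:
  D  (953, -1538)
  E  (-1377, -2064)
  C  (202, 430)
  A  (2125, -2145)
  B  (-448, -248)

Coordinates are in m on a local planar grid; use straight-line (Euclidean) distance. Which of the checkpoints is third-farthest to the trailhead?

D

Distances from the trailhead ((180, -240)):
A: 2722.5 m
E: 2398.2 m
D: 1510.7 m
C: 670.4 m
B: 628.1 m
The third-farthest is D at 1510.7 m.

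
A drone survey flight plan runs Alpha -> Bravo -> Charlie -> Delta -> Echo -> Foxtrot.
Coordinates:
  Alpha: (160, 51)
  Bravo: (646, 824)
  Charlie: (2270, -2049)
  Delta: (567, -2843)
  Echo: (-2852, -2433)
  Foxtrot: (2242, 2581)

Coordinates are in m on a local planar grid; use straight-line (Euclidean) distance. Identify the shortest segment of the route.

Leg distances:
Alpha→Bravo: 913.1 m
Bravo→Charlie: 3300.2 m
Charlie→Delta: 1879.0 m
Delta→Echo: 3443.5 m
Echo→Foxtrot: 7147.7 m
The shortest leg is Alpha–Bravo at 913.1 m.

Alpha–Bravo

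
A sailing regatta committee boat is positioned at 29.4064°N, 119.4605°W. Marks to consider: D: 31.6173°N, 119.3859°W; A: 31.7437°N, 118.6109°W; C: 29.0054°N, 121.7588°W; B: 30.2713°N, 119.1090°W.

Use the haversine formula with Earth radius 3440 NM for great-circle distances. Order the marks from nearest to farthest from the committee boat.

B, C, D, A

Computing each great-circle distance from 29.4064°N, 119.4605°W:
B 30.2713°N, 119.1090°W: 55.1 NM
C 29.0054°N, 121.7588°W: 122.8 NM
D 31.6173°N, 119.3859°W: 132.8 NM
A 31.7437°N, 118.6109°W: 147.0 NM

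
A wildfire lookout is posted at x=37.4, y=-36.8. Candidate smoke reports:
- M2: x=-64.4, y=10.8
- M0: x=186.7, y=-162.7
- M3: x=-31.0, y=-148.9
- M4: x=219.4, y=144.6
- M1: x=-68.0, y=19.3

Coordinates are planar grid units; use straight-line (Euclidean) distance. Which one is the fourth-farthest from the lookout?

Distances from the lookout (x=37.4, y=-36.8):
M4: 257.0
M0: 195.3
M3: 131.3
M1: 119.4
M2: 112.4
The fourth-farthest is M1 at 119.4.

M1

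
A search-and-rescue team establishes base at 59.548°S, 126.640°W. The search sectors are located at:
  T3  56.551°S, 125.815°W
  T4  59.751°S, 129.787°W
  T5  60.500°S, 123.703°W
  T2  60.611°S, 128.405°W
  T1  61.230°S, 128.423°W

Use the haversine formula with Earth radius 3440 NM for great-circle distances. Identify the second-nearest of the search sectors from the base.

Distance to each, sorted:
T2: 82.9 NM
T4: 96.2 NM
T5: 105.0 NM
T1: 114.0 NM
T3: 181.8 NM
The second-nearest is T4 at 96.2 NM.

T4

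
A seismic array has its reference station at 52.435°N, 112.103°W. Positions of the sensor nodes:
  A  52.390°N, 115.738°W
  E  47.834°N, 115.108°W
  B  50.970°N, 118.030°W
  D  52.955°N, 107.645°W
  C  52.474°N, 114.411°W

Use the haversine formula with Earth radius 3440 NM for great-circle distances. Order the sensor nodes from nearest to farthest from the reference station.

Distances from the reference station:
C 52.474°N, 114.411°W: 84.5 NM
A 52.390°N, 115.738°W: 133.1 NM
D 52.955°N, 107.645°W: 165.2 NM
B 50.970°N, 118.030°W: 237.3 NM
E 47.834°N, 115.108°W: 299.4 NM

C, A, D, B, E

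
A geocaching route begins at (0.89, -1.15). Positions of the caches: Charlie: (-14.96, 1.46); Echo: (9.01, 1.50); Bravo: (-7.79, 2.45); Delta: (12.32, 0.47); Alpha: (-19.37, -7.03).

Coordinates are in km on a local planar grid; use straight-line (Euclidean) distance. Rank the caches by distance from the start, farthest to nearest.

Alpha, Charlie, Delta, Bravo, Echo

Computing each straight-line distance from (0.89, -1.15):
Alpha (-19.37, -7.03): 21.1 km
Charlie (-14.96, 1.46): 16.1 km
Delta (12.32, 0.47): 11.5 km
Bravo (-7.79, 2.45): 9.4 km
Echo (9.01, 1.50): 8.5 km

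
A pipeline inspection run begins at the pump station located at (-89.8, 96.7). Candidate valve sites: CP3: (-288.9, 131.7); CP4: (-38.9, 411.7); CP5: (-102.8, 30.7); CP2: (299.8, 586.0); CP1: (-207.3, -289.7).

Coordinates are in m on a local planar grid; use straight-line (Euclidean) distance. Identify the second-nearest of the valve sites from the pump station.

Distances from the pump station ((-89.8, 96.7)):
CP5: 67.3 m
CP3: 202.2 m
CP4: 319.1 m
CP1: 403.9 m
CP2: 625.5 m
The second-nearest is CP3 at 202.2 m.

CP3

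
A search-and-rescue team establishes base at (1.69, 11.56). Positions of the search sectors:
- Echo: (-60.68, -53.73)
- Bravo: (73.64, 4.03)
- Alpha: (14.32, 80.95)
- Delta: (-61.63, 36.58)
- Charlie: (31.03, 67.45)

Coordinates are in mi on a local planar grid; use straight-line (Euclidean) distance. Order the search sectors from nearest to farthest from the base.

Charlie, Delta, Alpha, Bravo, Echo

Computing each straight-line distance from (1.69, 11.56):
Charlie (31.03, 67.45): 63.1 mi
Delta (-61.63, 36.58): 68.1 mi
Alpha (14.32, 80.95): 70.5 mi
Bravo (73.64, 4.03): 72.3 mi
Echo (-60.68, -53.73): 90.3 mi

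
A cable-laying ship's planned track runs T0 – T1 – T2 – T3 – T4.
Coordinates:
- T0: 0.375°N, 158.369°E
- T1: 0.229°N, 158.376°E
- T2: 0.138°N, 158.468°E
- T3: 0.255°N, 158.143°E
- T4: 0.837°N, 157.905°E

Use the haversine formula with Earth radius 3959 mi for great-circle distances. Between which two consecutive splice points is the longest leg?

T3–T4

Leg distances:
T0→T1: 10.1 mi
T1→T2: 8.9 mi
T2→T3: 23.9 mi
T3→T4: 43.4 mi
The longest leg is T3–T4 at 43.4 mi.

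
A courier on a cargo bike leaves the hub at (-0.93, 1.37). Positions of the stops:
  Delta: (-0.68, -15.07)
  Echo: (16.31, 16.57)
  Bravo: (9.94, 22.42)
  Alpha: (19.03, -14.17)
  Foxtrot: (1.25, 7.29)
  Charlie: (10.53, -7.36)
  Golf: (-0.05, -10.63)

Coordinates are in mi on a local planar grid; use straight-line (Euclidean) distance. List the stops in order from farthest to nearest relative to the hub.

Computing each straight-line distance from (-0.93, 1.37):
Alpha (19.03, -14.17): 25.3 mi
Bravo (9.94, 22.42): 23.7 mi
Echo (16.31, 16.57): 23.0 mi
Delta (-0.68, -15.07): 16.4 mi
Charlie (10.53, -7.36): 14.4 mi
Golf (-0.05, -10.63): 12.0 mi
Foxtrot (1.25, 7.29): 6.3 mi

Alpha, Bravo, Echo, Delta, Charlie, Golf, Foxtrot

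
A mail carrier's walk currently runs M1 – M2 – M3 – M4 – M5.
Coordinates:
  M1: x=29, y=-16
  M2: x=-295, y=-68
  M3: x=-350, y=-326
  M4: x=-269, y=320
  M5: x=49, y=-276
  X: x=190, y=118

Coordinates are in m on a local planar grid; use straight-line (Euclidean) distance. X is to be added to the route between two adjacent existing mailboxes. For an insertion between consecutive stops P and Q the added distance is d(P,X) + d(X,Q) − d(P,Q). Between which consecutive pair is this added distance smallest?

between M4 and M5

Added distance for inserting X between each consecutive pair:
M1–M2: 400.8 m
M2–M3: 954.7 m
M3–M4: 549.5 m
M4–M5: 244.4 m
Smallest added distance is 244.4 m, inserting between M4 and M5.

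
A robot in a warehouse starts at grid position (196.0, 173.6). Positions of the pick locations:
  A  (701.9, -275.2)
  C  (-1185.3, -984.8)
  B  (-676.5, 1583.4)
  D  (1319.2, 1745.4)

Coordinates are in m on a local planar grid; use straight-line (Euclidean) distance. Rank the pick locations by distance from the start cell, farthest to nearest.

D, C, B, A

Computing each straight-line distance from (196.0, 173.6):
D (1319.2, 1745.4): 1931.9 m
C (-1185.3, -984.8): 1802.7 m
B (-676.5, 1583.4): 1657.9 m
A (701.9, -275.2): 676.3 m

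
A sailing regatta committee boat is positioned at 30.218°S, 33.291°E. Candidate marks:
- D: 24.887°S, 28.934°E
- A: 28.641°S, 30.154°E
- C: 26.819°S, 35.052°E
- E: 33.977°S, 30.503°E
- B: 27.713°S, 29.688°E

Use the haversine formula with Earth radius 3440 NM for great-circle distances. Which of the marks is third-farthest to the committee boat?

B

Distances from the committee boat (30.218°S, 33.291°E):
D: 395.2 NM
E: 266.5 NM
B: 241.7 NM
C: 224.2 NM
A: 189.4 NM
The third-farthest is B at 241.7 NM.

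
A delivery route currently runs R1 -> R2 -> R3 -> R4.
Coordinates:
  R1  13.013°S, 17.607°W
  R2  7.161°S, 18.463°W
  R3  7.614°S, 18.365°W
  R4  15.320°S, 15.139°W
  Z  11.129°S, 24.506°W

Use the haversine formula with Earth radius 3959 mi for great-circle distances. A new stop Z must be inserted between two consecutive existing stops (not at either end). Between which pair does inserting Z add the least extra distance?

Added distance for inserting Z between each consecutive pair:
R1–R2: 570.5 mi
R2–R3: 947.0 mi
R3–R4: 601.7 mi
Smallest added distance is 570.5 mi, inserting between R1 and R2.

between R1 and R2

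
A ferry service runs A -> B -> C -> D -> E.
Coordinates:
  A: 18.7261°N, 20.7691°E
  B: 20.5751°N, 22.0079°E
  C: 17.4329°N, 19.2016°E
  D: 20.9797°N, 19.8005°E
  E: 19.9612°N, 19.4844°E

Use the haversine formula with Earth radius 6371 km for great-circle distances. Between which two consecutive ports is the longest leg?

B–C

Leg distances:
A→B: 243.1 km
B→C: 457.3 km
C→D: 399.4 km
D→E: 117.9 km
The longest leg is B–C at 457.3 km.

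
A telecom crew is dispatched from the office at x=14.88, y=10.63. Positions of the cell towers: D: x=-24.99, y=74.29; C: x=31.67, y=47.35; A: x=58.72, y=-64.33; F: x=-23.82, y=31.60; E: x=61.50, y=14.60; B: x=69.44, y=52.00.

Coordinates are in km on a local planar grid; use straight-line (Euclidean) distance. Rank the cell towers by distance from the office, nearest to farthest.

C, F, E, B, D, A

Computing each straight-line distance from x=14.88, y=10.63:
C x=31.67, y=47.35: 40.4 km
F x=-23.82, y=31.60: 44.0 km
E x=61.50, y=14.60: 46.8 km
B x=69.44, y=52.00: 68.5 km
D x=-24.99, y=74.29: 75.1 km
A x=58.72, y=-64.33: 86.8 km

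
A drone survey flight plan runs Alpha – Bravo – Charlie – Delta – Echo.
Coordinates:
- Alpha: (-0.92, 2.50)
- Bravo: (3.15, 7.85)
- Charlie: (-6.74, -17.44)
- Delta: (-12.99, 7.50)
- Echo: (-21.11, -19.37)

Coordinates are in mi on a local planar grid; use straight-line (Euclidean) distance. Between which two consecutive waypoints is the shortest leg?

Leg distances:
Alpha→Bravo: 6.7 mi
Bravo→Charlie: 27.2 mi
Charlie→Delta: 25.7 mi
Delta→Echo: 28.1 mi
The shortest leg is Alpha–Bravo at 6.7 mi.

Alpha–Bravo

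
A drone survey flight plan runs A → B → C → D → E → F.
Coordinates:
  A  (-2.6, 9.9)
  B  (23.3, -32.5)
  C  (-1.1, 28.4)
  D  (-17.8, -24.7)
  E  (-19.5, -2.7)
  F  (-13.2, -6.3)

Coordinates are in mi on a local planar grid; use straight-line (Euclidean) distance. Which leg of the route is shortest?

E–F

Leg distances:
A→B: 49.7 mi
B→C: 65.6 mi
C→D: 55.7 mi
D→E: 22.1 mi
E→F: 7.3 mi
The shortest leg is E–F at 7.3 mi.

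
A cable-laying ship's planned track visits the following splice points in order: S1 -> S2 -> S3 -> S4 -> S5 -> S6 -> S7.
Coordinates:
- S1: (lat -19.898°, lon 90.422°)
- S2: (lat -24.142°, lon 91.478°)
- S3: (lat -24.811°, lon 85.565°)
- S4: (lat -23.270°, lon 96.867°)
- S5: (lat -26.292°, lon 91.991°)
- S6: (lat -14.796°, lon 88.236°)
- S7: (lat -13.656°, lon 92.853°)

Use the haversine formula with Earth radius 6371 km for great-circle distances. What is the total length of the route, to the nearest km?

4693 km

Leg distances:
S1→S2: 484.3 km  (cumulative 484.3 km)
S2→S3: 603.0 km  (cumulative 1087.3 km)
S3→S4: 1160.1 km  (cumulative 2247.3 km)
S4→S5: 595.9 km  (cumulative 2843.2 km)
S5→S6: 1336.5 km  (cumulative 4179.7 km)
S6→S7: 513.5 km  (cumulative 4693.2 km)
Total route length ≈ 4693 km.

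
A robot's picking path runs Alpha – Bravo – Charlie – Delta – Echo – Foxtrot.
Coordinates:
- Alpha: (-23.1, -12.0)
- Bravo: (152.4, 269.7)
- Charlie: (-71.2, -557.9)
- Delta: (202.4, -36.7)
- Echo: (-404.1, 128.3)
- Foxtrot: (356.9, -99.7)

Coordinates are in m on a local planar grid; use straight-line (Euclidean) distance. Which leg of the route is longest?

Bravo–Charlie

Leg distances:
Alpha→Bravo: 331.9 m
Bravo→Charlie: 857.3 m
Charlie→Delta: 588.6 m
Delta→Echo: 628.5 m
Echo→Foxtrot: 794.4 m
The longest leg is Bravo–Charlie at 857.3 m.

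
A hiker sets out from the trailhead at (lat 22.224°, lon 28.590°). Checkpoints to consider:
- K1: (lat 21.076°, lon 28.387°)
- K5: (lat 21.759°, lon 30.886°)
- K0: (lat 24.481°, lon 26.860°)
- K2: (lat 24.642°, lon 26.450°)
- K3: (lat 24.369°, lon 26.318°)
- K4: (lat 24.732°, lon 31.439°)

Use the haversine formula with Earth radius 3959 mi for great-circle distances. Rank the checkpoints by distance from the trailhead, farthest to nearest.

K4, K2, K3, K0, K5, K1

Distance from the trailhead at (lat 22.224°, lon 28.590°) to each:
K4 (lat 24.732°, lon 31.439°): 250.2 mi
K2 (lat 24.642°, lon 26.450°): 215.2 mi
K3 (lat 24.369°, lon 26.318°): 206.8 mi
K0 (lat 24.481°, lon 26.860°): 190.7 mi
K5 (lat 21.759°, lon 30.886°): 150.6 mi
K1 (lat 21.076°, lon 28.387°): 80.4 mi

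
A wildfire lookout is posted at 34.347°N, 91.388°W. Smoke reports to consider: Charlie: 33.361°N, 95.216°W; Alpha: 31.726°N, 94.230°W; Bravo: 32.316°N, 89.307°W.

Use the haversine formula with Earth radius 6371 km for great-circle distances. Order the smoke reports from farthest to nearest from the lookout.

Computing each great-circle distance from 34.347°N, 91.388°W:
Alpha 31.726°N, 94.230°W: 393.8 km
Charlie 33.361°N, 95.216°W: 370.1 km
Bravo 32.316°N, 89.307°W: 297.3 km

Alpha, Charlie, Bravo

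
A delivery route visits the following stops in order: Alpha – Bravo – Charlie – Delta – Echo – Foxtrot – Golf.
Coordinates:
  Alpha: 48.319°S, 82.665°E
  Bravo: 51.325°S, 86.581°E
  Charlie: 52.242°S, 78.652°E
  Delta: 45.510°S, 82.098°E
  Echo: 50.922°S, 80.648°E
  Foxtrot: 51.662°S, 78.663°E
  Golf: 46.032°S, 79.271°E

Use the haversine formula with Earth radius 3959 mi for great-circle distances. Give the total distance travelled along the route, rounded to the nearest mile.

Leg distances:
Alpha→Bravo: 271.2 mi  (cumulative 271.2 mi)
Bravo→Charlie: 344.6 mi  (cumulative 615.9 mi)
Charlie→Delta: 490.7 mi  (cumulative 1106.5 mi)
Delta→Echo: 379.8 mi  (cumulative 1486.4 mi)
Echo→Foxtrot: 99.9 mi  (cumulative 1586.2 mi)
Foxtrot→Golf: 390.0 mi  (cumulative 1976.2 mi)
Total route length ≈ 1976 mi.

1976 mi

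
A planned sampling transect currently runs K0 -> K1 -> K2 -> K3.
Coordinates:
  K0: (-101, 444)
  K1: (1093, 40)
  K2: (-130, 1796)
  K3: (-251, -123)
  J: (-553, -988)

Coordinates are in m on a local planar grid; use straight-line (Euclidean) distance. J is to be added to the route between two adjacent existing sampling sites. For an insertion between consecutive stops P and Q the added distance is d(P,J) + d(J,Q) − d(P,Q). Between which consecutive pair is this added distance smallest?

between K2 and K3

Added distance for inserting J between each consecutive pair:
K0–K1: 2181.8 m
K1–K2: 2616.7 m
K2–K3: 1809.3 m
Smallest added distance is 1809.3 m, inserting between K2 and K3.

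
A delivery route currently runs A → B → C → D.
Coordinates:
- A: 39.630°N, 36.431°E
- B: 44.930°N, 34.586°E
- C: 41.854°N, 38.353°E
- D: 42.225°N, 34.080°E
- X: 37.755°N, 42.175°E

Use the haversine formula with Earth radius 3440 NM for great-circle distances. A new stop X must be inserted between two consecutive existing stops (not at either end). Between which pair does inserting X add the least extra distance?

between A and B

Added distance for inserting X between each consecutive pair:
A–B: 512.7 NM
B–C: 605.0 NM
C–D: 569.5 NM
Smallest added distance is 512.7 NM, inserting between A and B.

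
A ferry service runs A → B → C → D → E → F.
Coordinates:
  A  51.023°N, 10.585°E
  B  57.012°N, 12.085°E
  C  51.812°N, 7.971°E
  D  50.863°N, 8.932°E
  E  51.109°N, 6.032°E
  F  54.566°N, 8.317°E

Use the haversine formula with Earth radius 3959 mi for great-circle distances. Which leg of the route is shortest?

Leg distances:
A→B: 418.3 mi
B→C: 395.4 mi
C→D: 77.6 mi
D→E: 127.3 mi
E→F: 257.2 mi
The shortest leg is C–D at 77.6 mi.

C–D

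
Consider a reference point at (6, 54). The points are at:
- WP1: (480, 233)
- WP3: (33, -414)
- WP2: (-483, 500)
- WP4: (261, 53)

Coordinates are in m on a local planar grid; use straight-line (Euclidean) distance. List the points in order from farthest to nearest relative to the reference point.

Computing each straight-line distance from (6, 54):
WP2 (-483, 500): 661.8 m
WP1 (480, 233): 506.7 m
WP3 (33, -414): 468.8 m
WP4 (261, 53): 255.0 m

WP2, WP1, WP3, WP4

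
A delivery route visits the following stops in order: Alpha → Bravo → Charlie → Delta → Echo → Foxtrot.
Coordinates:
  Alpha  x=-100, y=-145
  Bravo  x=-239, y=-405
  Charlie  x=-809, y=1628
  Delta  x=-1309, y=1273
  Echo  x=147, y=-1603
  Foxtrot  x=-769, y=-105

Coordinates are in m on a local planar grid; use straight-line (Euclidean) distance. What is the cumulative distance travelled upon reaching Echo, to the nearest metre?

Leg distances:
Alpha→Bravo: 294.8 m  (cumulative 294.8 m)
Bravo→Charlie: 2111.4 m  (cumulative 2406.2 m)
Charlie→Delta: 613.2 m  (cumulative 3019.4 m)
Delta→Echo: 3223.6 m  (cumulative 6243.0 m)
Cumulative distance at Echo ≈ 6243 m.

6243 m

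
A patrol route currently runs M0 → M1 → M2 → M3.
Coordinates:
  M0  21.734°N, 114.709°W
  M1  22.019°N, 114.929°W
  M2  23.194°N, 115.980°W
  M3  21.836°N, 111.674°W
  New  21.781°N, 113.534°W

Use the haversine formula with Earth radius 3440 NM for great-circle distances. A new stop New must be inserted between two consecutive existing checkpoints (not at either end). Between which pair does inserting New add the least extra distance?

between M2 and M3

Added distance for inserting New between each consecutive pair:
M0–M1: 123.5 NM
M1–M2: 147.5 NM
M2–M3: 11.4 NM
Smallest added distance is 11.4 NM, inserting between M2 and M3.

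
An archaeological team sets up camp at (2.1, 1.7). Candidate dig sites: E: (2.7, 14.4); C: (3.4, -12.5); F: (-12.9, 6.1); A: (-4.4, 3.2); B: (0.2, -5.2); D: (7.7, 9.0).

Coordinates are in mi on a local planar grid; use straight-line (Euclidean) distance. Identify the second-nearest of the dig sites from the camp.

B

Distances from the camp ((2.1, 1.7)):
A: 6.7 mi
B: 7.2 mi
D: 9.2 mi
E: 12.7 mi
C: 14.3 mi
F: 15.6 mi
The second-nearest is B at 7.2 mi.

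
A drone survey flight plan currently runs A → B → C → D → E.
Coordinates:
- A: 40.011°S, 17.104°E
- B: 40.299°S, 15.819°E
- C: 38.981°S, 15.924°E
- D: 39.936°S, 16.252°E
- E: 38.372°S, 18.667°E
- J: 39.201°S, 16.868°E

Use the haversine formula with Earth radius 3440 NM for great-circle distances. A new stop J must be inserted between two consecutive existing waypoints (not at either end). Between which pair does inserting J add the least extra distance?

between D and E

Added distance for inserting J between each consecutive pair:
A–B: 70.2 NM
B–C: 48.4 NM
C–D: 39.1 NM
D–E: 3.9 NM
Smallest added distance is 3.9 NM, inserting between D and E.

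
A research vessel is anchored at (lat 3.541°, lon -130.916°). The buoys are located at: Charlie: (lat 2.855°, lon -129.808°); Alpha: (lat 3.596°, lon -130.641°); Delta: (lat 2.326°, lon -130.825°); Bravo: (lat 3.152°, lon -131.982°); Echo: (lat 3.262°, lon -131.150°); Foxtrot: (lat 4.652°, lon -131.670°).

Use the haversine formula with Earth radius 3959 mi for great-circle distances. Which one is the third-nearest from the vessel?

Bravo

Distance to each, sorted:
Alpha: 19.3 mi
Echo: 25.1 mi
Bravo: 78.3 mi
Delta: 84.2 mi
Charlie: 89.9 mi
Foxtrot: 92.7 mi
The third-nearest is Bravo at 78.3 mi.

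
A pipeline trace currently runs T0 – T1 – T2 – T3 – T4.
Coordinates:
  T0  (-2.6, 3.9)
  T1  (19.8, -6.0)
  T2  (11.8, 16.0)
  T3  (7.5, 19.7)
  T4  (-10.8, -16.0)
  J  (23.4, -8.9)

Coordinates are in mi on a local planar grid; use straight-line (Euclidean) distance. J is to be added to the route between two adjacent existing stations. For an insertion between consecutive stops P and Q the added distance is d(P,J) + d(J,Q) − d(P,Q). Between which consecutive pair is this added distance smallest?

between T1 and T2

Added distance for inserting J between each consecutive pair:
T0–T1: 9.1 mi
T1–T2: 8.7 mi
T2–T3: 54.5 mi
T3–T4: 27.5 mi
Smallest added distance is 8.7 mi, inserting between T1 and T2.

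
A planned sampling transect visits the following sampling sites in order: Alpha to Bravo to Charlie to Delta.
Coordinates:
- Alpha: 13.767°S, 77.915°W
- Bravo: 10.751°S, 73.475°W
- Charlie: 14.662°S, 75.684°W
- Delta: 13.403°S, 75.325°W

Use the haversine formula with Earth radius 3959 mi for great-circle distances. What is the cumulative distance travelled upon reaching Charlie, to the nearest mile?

674 mi

Leg distances:
Alpha→Bravo: 365.1 mi  (cumulative 365.1 mi)
Bravo→Charlie: 308.5 mi  (cumulative 673.6 mi)
Cumulative distance at Charlie ≈ 674 mi.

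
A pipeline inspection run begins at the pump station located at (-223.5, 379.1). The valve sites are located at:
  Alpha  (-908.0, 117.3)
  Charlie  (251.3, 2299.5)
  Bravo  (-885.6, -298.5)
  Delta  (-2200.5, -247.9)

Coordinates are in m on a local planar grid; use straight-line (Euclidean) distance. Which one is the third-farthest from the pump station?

Bravo

Distances from the pump station ((-223.5, 379.1)):
Delta: 2074.0 m
Charlie: 1978.2 m
Bravo: 947.4 m
Alpha: 732.9 m
The third-farthest is Bravo at 947.4 m.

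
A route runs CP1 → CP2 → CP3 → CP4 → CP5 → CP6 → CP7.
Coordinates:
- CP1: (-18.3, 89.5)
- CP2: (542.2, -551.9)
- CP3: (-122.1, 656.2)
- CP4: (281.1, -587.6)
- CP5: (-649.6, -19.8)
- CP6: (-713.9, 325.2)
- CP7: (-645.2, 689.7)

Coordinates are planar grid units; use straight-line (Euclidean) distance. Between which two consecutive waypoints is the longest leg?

Leg distances:
CP1→CP2: 851.8
CP2→CP3: 1378.7
CP3→CP4: 1307.5
CP4→CP5: 1090.2
CP5→CP6: 350.9
CP6→CP7: 370.9
The longest leg is CP2–CP3 at 1378.7.

CP2–CP3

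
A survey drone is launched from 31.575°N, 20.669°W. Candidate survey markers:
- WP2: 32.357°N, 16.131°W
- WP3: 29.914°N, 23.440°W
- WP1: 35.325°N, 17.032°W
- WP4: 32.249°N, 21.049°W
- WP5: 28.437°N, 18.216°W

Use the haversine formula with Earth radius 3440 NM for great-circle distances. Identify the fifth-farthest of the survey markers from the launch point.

Distance to each, sorted:
WP1: 289.6 NM
WP2: 235.8 NM
WP5: 227.5 NM
WP3: 174.3 NM
WP4: 44.9 NM
The fifth-farthest is WP4 at 44.9 NM.

WP4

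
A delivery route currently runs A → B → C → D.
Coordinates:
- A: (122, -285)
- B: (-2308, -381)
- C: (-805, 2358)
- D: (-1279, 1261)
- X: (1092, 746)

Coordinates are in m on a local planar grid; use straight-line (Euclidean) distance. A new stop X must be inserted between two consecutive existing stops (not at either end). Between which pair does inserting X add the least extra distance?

Added distance for inserting X between each consecutive pair:
A–B: 2565.6 m
B–C: 2947.0 m
C–D: 3720.7 m
Smallest added distance is 2565.6 m, inserting between A and B.

between A and B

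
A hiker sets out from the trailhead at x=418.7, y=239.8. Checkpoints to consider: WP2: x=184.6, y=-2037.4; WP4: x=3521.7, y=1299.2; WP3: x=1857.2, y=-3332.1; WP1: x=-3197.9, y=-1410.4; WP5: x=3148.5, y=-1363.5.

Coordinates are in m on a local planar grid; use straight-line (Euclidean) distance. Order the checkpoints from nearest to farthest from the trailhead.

WP2, WP5, WP4, WP3, WP1

Distance from the trailhead at x=418.7, y=239.8 to each:
WP2 x=184.6, y=-2037.4: 2289.2 m
WP5 x=3148.5, y=-1363.5: 3165.8 m
WP4 x=3521.7, y=1299.2: 3278.9 m
WP3 x=1857.2, y=-3332.1: 3850.7 m
WP1 x=-3197.9, y=-1410.4: 3975.3 m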